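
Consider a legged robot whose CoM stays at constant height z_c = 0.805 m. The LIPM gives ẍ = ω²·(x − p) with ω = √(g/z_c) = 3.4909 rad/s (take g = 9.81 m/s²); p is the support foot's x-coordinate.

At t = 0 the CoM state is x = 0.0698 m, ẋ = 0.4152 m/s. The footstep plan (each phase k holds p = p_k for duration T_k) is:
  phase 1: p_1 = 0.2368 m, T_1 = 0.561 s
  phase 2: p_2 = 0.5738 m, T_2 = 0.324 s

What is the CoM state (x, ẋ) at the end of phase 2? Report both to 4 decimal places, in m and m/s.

phase 1: p=0.2368, T=0.561, ωT=1.958395, cosh=3.614513, sinh=3.473428; start (x,ẋ)=(0.069800, 0.415200) → end (x,ẋ)=(0.046298, -0.524194)
phase 2: p=0.5738, T=0.324, ωT=1.131052, cosh=1.710804, sinh=1.388110; start (x,ẋ)=(0.046298, -0.524194) → end (x,ẋ)=(-0.537091, -3.452937)

x = -0.5371, ẋ = -3.4529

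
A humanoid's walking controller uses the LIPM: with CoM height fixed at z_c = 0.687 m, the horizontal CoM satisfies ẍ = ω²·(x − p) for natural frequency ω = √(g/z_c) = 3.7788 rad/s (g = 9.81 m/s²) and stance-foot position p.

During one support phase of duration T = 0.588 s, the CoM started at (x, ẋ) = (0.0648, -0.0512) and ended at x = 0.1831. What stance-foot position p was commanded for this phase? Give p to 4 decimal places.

p = 0.0157

ωT = 3.7788·0.588 = 2.221934; cosh(ωT) = 4.666779, sinh(ωT) = 4.558380
x(T) = p + (x₀−p)·cosh(ωT) + (ẋ₀/ω)·sinh(ωT) ⇒ p·(1 − cosh) = x(T) − x₀·cosh − (ẋ₀/ω)·sinh
numerator   = 0.1831 − (0.0648)·4.666779 − (-0.0512/3.7788)·4.558380 = -0.057545
denominator = 1 − 4.666779 = -3.666779
p = -0.057545 / -3.666779 = 0.0157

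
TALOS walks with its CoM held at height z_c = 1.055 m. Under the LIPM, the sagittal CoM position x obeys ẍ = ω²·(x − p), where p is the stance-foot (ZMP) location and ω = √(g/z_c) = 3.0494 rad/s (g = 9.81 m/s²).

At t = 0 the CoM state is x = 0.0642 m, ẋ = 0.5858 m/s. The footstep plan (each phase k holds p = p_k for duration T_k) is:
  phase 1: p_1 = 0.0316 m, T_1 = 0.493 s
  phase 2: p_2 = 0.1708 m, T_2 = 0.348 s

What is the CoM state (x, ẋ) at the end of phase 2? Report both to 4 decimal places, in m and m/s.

x = 1.3994, ẋ = 3.9309

phase 1: p=0.0316, T=0.493, ωT=1.503354, cosh=2.359565, sinh=2.137182; start (x,ẋ)=(0.064200, 0.585800) → end (x,ẋ)=(0.519082, 1.594691)
phase 2: p=0.1708, T=0.348, ωT=1.061191, cosh=1.617927, sinh=1.271884; start (x,ẋ)=(0.519082, 1.594691) → end (x,ẋ)=(1.399429, 3.930899)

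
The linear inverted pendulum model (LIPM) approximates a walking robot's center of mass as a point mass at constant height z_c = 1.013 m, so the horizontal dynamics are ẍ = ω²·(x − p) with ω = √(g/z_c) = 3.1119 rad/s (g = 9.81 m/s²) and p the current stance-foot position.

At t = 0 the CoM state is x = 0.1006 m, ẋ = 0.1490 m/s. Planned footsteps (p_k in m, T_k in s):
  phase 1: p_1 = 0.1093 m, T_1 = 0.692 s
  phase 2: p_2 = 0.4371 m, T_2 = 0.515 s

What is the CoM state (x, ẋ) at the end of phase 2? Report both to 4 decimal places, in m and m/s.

phase 1: p=0.1093, T=0.692, ωT=2.153435, cosh=4.365241, sinh=4.249156; start (x,ẋ)=(0.100600, 0.149000) → end (x,ẋ)=(0.274775, 0.535381)
phase 2: p=0.4371, T=0.515, ωT=1.602629, cosh=2.583718, sinh=2.382351; start (x,ẋ)=(0.274775, 0.535381) → end (x,ẋ)=(0.427565, 0.179855)

x = 0.4276, ẋ = 0.1799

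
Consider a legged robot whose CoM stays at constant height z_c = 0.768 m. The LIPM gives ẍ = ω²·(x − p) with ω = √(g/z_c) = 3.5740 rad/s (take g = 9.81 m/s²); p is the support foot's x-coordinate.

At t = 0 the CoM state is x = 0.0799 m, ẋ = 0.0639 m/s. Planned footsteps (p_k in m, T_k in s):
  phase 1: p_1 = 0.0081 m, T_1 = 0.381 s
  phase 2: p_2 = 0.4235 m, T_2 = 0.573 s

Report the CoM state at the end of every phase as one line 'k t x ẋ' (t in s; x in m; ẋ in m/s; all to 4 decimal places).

phase 1: p=0.0081, T=0.381, ωT=1.361694, cosh=2.079513, sinh=1.823286; start (x,ẋ)=(0.079900, 0.063900) → end (x,ẋ)=(0.190008, 0.600760)
phase 2: p=0.4235, T=0.573, ωT=2.047902, cosh=3.940313, sinh=3.811308; start (x,ẋ)=(0.190008, 0.600760) → end (x,ẋ)=(0.144117, -0.813358)

1 0.3810 0.1900 0.6008
2 0.9540 0.1441 -0.8134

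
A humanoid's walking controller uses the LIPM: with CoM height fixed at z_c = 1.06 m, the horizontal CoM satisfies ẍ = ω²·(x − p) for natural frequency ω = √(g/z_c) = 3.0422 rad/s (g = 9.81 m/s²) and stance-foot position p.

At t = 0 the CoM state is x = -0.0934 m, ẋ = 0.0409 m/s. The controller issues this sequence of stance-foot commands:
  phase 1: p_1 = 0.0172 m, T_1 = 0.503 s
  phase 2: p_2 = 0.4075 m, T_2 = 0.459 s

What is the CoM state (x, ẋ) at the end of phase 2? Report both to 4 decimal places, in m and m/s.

phase 1: p=0.0172, T=0.503, ωT=1.530227, cosh=2.417855, sinh=2.201368; start (x,ẋ)=(-0.093400, 0.040900) → end (x,ẋ)=(-0.220619, -0.641798)
phase 2: p=0.4075, T=0.459, ωT=1.396370, cosh=2.144000, sinh=1.896506; start (x,ẋ)=(-0.220619, -0.641798) → end (x,ẋ)=(-1.339284, -4.999980)

x = -1.3393, ẋ = -5.0000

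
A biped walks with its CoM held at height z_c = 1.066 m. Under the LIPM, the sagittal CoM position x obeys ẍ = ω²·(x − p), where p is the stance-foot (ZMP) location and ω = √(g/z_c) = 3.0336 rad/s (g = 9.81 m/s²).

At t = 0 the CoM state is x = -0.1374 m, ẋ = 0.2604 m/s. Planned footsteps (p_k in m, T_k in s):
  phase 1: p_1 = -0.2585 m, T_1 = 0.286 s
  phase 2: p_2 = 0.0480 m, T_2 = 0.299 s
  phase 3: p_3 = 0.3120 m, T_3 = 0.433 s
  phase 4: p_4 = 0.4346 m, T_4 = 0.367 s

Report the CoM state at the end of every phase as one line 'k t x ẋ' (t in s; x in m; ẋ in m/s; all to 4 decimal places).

1 0.2860 -0.0047 0.7250
2 0.5850 0.2198 0.8784
3 1.0180 0.6277 1.2692
4 1.3850 1.3285 2.9361

phase 1: p=-0.2585, T=0.286, ωT=0.867610, cosh=1.400583, sinh=0.980629; start (x,ẋ)=(-0.137400, 0.260400) → end (x,ẋ)=(-0.004714, 0.724964)
phase 2: p=0.0480, T=0.299, ωT=0.907046, cosh=1.440355, sinh=1.036640; start (x,ẋ)=(-0.004714, 0.724964) → end (x,ẋ)=(0.219808, 0.878435)
phase 3: p=0.3120, T=0.433, ωT=1.313549, cosh=1.994107, sinh=1.725243; start (x,ẋ)=(0.219808, 0.878435) → end (x,ẋ)=(0.627736, 1.269190)
phase 4: p=0.4346, T=0.367, ωT=1.113331, cosh=1.686473, sinh=1.358010; start (x,ẋ)=(0.627736, 1.269190) → end (x,ẋ)=(1.328479, 2.936109)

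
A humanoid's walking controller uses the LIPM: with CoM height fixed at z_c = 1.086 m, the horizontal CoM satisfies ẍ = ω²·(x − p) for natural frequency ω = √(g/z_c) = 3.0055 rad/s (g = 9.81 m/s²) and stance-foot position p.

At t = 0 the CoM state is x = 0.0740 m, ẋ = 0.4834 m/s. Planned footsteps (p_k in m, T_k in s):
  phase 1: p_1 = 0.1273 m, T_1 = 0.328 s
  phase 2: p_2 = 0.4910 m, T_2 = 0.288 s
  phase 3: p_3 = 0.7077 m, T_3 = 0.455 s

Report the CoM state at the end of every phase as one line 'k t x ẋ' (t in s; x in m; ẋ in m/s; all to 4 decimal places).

phase 1: p=0.1273, T=0.328, ωT=0.985804, cosh=1.526552, sinh=1.153413; start (x,ẋ)=(0.074000, 0.483400) → end (x,ẋ)=(0.231448, 0.553167)
phase 2: p=0.4910, T=0.288, ωT=0.865584, cosh=1.398600, sinh=0.977794; start (x,ẋ)=(0.231448, 0.553167) → end (x,ẋ)=(0.307955, 0.010898)
phase 3: p=0.7077, T=0.455, ωT=1.367503, cosh=2.090138, sinh=1.835396; start (x,ẋ)=(0.307955, 0.010898) → end (x,ẋ)=(-0.121168, -2.182329)

1 0.3280 0.2314 0.5532
2 0.6160 0.3080 0.0109
3 1.0710 -0.1212 -2.1823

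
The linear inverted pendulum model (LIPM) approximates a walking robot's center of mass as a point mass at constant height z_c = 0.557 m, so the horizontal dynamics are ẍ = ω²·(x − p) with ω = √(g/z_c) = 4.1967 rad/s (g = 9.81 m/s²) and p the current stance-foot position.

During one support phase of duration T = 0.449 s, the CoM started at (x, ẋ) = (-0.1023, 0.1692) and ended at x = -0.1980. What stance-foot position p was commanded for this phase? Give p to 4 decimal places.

ωT = 4.1967·0.449 = 1.884318; cosh(ωT) = 3.366899, sinh(ωT) = 3.214967
x(T) = p + (x₀−p)·cosh(ωT) + (ẋ₀/ω)·sinh(ωT) ⇒ p·(1 − cosh) = x(T) − x₀·cosh − (ẋ₀/ω)·sinh
numerator   = -0.1980 − (-0.1023)·3.366899 − (0.1692/4.1967)·3.214967 = 0.016815
denominator = 1 − 3.366899 = -2.366899
p = 0.016815 / -2.366899 = -0.0071

p = -0.0071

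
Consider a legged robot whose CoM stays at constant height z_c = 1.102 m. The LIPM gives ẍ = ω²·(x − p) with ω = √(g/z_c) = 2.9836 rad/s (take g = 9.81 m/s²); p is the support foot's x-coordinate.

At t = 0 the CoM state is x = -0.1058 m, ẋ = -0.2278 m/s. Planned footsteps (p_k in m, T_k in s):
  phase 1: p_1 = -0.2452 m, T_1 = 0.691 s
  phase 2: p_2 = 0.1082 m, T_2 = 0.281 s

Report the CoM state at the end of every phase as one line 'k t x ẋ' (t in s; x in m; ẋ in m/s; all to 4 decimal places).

phase 1: p=-0.2452, T=0.691, ωT=2.061668, cosh=3.993153, sinh=3.865912; start (x,ẋ)=(-0.105800, -0.227800) → end (x,ẋ)=(0.016280, 0.698246)
phase 2: p=0.1082, T=0.281, ωT=0.838392, cosh=1.372525, sinh=0.940119; start (x,ẋ)=(0.016280, 0.698246) → end (x,ẋ)=(0.202052, 0.700531)

1 0.6910 0.0163 0.6982
2 0.9720 0.2021 0.7005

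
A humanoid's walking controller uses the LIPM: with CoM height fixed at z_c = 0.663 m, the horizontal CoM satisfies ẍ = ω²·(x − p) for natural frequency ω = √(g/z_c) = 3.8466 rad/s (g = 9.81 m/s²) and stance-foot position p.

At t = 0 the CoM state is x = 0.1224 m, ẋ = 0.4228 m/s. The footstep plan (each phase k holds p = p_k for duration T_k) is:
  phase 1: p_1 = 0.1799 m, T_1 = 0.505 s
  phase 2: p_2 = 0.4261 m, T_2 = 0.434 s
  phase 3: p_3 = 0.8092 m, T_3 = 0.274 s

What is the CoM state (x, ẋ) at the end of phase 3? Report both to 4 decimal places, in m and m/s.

phase 1: p=0.1799, T=0.505, ωT=1.942533, cosh=3.559870, sinh=3.416530; start (x,ẋ)=(0.122400, 0.422800) → end (x,ẋ)=(0.350736, 0.749447)
phase 2: p=0.4261, T=0.434, ωT=1.669424, cosh=2.748733, sinh=2.560378; start (x,ẋ)=(0.350736, 0.749447) → end (x,ẋ)=(0.717792, 1.317790)
phase 3: p=0.8092, T=0.274, ωT=1.053968, cosh=1.608783, sinh=1.260231; start (x,ẋ)=(0.717792, 1.317790) → end (x,ẋ)=(1.093882, 1.676930)

x = 1.0939, ẋ = 1.6769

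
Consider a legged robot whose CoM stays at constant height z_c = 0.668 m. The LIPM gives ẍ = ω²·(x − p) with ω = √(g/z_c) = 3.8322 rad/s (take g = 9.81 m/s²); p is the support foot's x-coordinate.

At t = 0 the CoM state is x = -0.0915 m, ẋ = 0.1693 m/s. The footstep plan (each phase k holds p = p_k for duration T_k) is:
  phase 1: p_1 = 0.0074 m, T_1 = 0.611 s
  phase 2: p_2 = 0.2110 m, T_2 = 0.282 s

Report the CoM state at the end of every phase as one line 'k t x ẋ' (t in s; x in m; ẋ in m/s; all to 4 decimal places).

1 0.6110 -0.2839 -1.0637
2 0.8930 -0.9641 -4.2204

phase 1: p=0.0074, T=0.611, ωT=2.341474, cosh=5.246369, sinh=5.150183; start (x,ẋ)=(-0.091500, 0.169300) → end (x,ẋ)=(-0.283940, -1.063733)
phase 2: p=0.2110, T=0.282, ωT=1.080680, cosh=1.643024, sinh=1.303660; start (x,ẋ)=(-0.283940, -1.063733) → end (x,ẋ)=(-0.964064, -4.220400)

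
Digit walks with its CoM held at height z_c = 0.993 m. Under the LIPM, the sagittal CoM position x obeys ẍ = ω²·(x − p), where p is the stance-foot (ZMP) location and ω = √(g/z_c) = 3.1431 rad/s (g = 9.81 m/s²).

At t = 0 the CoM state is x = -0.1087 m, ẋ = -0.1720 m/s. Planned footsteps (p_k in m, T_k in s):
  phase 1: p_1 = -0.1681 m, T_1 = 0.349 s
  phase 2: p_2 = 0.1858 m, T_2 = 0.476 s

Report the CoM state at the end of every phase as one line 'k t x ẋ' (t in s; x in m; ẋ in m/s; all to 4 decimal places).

phase 1: p=-0.1681, T=0.349, ωT=1.096942, cosh=1.664442, sinh=1.330551; start (x,ẋ)=(-0.108700, -0.172000) → end (x,ẋ)=(-0.142044, -0.037870)
phase 2: p=0.1858, T=0.476, ωT=1.496116, cosh=2.344156, sinh=2.120158; start (x,ẋ)=(-0.142044, -0.037870) → end (x,ẋ)=(-0.608262, -2.273482)

1 0.3490 -0.1420 -0.0379
2 0.8250 -0.6083 -2.2735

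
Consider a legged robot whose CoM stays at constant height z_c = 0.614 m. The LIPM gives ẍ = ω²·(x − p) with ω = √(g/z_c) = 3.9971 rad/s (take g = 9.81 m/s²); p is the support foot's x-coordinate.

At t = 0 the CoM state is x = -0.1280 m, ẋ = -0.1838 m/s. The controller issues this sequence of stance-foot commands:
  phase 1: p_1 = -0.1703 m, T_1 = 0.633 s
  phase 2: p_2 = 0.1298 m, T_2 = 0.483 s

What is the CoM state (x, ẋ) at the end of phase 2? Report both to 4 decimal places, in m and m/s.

x = -1.0853, ẋ = -4.6867

phase 1: p=-0.1703, T=0.633, ωT=2.530164, cosh=6.317607, sinh=6.237961; start (x,ẋ)=(-0.128000, -0.183800) → end (x,ẋ)=(-0.189907, -0.106478)
phase 2: p=0.1298, T=0.483, ωT=1.930599, cosh=3.519351, sinh=3.374290; start (x,ẋ)=(-0.189907, -0.106478) → end (x,ẋ)=(-1.085250, -4.686749)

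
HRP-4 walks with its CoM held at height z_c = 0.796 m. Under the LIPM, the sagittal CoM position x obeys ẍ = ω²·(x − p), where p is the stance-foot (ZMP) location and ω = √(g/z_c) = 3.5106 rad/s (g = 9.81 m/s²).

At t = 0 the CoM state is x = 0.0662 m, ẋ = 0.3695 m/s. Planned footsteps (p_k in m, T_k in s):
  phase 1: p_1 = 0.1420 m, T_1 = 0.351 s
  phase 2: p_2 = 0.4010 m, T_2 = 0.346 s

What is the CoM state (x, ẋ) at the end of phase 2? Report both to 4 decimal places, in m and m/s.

phase 1: p=0.1420, T=0.351, ωT=1.232221, cosh=1.860240, sinh=1.568595; start (x,ẋ)=(0.066200, 0.369500) → end (x,ẋ)=(0.166093, 0.269950)
phase 2: p=0.4010, T=0.346, ωT=1.214668, cosh=1.832991, sinh=1.536183; start (x,ẋ)=(0.166093, 0.269950) → end (x,ẋ)=(0.088543, -0.772021)

x = 0.0885, ẋ = -0.7720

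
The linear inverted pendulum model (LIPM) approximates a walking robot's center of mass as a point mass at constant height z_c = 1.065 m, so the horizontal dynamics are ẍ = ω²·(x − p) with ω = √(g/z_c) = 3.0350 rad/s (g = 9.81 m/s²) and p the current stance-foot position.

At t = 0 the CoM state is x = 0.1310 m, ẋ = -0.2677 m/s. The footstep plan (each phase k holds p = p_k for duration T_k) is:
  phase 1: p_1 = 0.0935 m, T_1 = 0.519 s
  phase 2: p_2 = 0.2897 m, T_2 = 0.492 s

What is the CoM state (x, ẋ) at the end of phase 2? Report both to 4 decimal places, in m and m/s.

x = -0.7114, ẋ = -2.9222

phase 1: p=0.0935, T=0.519, ωT=1.575165, cosh=2.519256, sinh=2.312283; start (x,ẋ)=(0.131000, -0.267700) → end (x,ẋ)=(-0.015981, -0.411238)
phase 2: p=0.2897, T=0.492, ωT=1.493220, cosh=2.338027, sinh=2.113379; start (x,ẋ)=(-0.015981, -0.411238) → end (x,ẋ)=(-0.711351, -2.922157)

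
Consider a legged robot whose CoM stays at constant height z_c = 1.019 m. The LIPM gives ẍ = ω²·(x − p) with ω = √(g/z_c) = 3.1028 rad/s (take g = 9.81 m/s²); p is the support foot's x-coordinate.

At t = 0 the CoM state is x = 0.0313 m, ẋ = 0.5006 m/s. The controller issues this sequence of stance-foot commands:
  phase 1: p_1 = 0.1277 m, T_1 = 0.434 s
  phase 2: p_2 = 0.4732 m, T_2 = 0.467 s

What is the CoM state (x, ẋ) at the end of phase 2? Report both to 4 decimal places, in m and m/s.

x = 0.2207, ẋ = -0.4830

phase 1: p=0.1277, T=0.434, ωT=1.346615, cosh=2.052255, sinh=1.792136; start (x,ẋ)=(0.031300, 0.500600) → end (x,ẋ)=(0.219002, 0.491313)
phase 2: p=0.4732, T=0.467, ωT=1.449008, cosh=2.246845, sinh=2.012041; start (x,ẋ)=(0.219002, 0.491313) → end (x,ẋ)=(0.220655, -0.483041)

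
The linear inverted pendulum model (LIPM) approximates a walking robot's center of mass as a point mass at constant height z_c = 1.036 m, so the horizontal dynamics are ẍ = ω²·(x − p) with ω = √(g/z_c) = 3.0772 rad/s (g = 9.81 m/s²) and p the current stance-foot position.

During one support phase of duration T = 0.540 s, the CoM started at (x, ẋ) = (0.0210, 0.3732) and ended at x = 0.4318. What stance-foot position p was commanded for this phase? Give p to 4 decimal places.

p = -0.0385

ωT = 3.0772·0.540 = 1.661688; cosh(ωT) = 2.729007, sinh(ωT) = 2.539189
x(T) = p + (x₀−p)·cosh(ωT) + (ẋ₀/ω)·sinh(ωT) ⇒ p·(1 − cosh) = x(T) − x₀·cosh − (ẋ₀/ω)·sinh
numerator   = 0.4318 − (0.0210)·2.729007 − (0.3732/3.0772)·2.539189 = 0.066540
denominator = 1 − 2.729007 = -1.729007
p = 0.066540 / -1.729007 = -0.0385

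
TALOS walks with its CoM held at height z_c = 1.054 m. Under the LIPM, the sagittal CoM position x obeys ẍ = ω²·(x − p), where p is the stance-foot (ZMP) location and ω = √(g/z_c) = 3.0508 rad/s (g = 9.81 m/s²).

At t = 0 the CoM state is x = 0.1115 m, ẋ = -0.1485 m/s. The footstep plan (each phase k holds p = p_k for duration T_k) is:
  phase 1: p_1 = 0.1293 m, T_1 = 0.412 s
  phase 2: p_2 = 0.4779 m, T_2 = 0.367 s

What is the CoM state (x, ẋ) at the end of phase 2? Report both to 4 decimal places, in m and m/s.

phase 1: p=0.1293, T=0.412, ωT=1.256930, cosh=1.899570, sinh=1.615044; start (x,ẋ)=(0.111500, -0.148500) → end (x,ẋ)=(0.016874, -0.369790)
phase 2: p=0.4779, T=0.367, ωT=1.119644, cosh=1.695079, sinh=1.368683; start (x,ẋ)=(0.016874, -0.369790) → end (x,ẋ)=(-0.469474, -2.551872)

x = -0.4695, ẋ = -2.5519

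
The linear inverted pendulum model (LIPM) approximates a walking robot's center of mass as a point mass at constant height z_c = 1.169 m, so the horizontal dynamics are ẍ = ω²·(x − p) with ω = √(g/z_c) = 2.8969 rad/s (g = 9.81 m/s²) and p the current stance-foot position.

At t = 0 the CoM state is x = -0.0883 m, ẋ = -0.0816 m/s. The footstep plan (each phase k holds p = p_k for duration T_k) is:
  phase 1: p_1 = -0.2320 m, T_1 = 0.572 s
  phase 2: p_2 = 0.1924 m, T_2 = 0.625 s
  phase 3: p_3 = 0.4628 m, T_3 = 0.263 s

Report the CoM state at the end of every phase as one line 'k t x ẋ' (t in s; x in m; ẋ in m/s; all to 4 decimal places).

phase 1: p=-0.2320, T=0.572, ωT=1.657027, cosh=2.717201, sinh=2.526496; start (x,ẋ)=(-0.088300, -0.081600) → end (x,ẋ)=(0.087295, 0.830018)
phase 2: p=0.1924, T=0.625, ωT=1.810563, cosh=3.138724, sinh=2.975162; start (x,ẋ)=(0.087295, 0.830018) → end (x,ẋ)=(0.714947, 1.699326)
phase 3: p=0.4628, T=0.263, ωT=0.761885, cosh=1.304548, sinh=0.837762; start (x,ẋ)=(0.714947, 1.699326) → end (x,ẋ)=(1.283170, 2.828790)

1 0.5720 0.0873 0.8300
2 1.1970 0.7149 1.6993
3 1.4600 1.2832 2.8288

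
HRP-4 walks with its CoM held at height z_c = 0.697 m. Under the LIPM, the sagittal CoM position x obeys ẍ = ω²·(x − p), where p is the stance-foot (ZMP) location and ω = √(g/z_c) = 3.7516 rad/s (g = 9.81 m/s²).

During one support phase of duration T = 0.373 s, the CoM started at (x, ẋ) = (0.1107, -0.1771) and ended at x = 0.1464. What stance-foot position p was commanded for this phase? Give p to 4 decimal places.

ωT = 3.7516·0.373 = 1.399347; cosh(ωT) = 2.149655, sinh(ωT) = 1.902897
x(T) = p + (x₀−p)·cosh(ωT) + (ẋ₀/ω)·sinh(ωT) ⇒ p·(1 − cosh) = x(T) − x₀·cosh − (ẋ₀/ω)·sinh
numerator   = 0.1464 − (0.1107)·2.149655 − (-0.1771/3.7516)·1.902897 = -0.001738
denominator = 1 − 2.149655 = -1.149655
p = -0.001738 / -1.149655 = 0.0015

p = 0.0015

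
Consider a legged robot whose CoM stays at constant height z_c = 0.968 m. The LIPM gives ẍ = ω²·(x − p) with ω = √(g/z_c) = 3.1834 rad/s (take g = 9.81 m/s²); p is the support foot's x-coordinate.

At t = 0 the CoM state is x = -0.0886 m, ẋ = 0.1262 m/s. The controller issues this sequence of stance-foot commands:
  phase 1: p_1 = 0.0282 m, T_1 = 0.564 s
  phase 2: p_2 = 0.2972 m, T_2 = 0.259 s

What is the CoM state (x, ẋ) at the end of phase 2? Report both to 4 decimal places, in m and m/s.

x = -0.6041, ẋ = -2.4575

phase 1: p=0.0282, T=0.564, ωT=1.795438, cosh=3.094082, sinh=2.928027; start (x,ẋ)=(-0.088600, 0.126200) → end (x,ẋ)=(-0.217113, -0.698229)
phase 2: p=0.2972, T=0.259, ωT=0.824501, cosh=1.359598, sinh=0.921144; start (x,ẋ)=(-0.217113, -0.698229) → end (x,ẋ)=(-0.604097, -2.457465)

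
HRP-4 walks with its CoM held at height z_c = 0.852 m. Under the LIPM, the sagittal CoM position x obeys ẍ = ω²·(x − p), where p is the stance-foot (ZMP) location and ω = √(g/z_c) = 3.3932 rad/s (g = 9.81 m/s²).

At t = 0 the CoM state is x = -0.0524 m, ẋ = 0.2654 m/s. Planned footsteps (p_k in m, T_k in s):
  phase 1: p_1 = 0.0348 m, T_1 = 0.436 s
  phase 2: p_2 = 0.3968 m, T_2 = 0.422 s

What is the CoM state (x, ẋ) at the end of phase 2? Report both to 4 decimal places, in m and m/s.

phase 1: p=0.0348, T=0.436, ωT=1.479435, cosh=2.309116, sinh=2.081349; start (x,ẋ)=(-0.052400, 0.265400) → end (x,ẋ)=(-0.003762, -0.003005)
phase 2: p=0.3968, T=0.422, ωT=1.431930, cosh=2.212810, sinh=1.973963; start (x,ẋ)=(-0.003762, -0.003005) → end (x,ẋ)=(-0.491315, -2.689632)

x = -0.4913, ẋ = -2.6896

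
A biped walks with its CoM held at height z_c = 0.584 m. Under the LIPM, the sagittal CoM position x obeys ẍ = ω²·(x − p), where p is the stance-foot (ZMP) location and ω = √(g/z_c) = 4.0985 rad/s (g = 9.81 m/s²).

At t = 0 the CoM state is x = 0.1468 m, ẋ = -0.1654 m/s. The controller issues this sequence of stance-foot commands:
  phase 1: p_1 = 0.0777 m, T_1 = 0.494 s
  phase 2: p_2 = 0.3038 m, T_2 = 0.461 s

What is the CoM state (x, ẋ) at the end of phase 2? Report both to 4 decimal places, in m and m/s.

x = 0.2600, ẋ = -0.0484

phase 1: p=0.0777, T=0.494, ωT=2.024659, cosh=3.852783, sinh=3.720745; start (x,ẋ)=(0.146800, -0.165400) → end (x,ẋ)=(0.193772, 0.416488)
phase 2: p=0.3038, T=0.461, ωT=1.889408, cosh=3.383308, sinh=3.232147; start (x,ẋ)=(0.193772, 0.416488) → end (x,ẋ)=(0.259991, -0.048427)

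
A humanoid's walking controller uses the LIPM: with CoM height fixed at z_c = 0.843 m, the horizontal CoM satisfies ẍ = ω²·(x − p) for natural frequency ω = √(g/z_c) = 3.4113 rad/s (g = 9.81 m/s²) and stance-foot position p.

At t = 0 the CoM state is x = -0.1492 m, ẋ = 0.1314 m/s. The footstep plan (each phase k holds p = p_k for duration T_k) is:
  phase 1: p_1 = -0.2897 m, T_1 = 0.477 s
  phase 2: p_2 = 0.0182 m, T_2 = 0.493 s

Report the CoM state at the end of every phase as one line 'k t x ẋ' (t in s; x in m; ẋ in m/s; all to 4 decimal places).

1 0.4770 0.1759 1.5199
2 0.9700 1.6126 5.6217

phase 1: p=-0.2897, T=0.477, ωT=1.627190, cosh=2.643017, sinh=2.446536; start (x,ẋ)=(-0.149200, 0.131400) → end (x,ẋ)=(0.175882, 1.519887)
phase 2: p=0.0182, T=0.493, ωT=1.681771, cosh=2.780555, sinh=2.594511; start (x,ẋ)=(0.175882, 1.519887) → end (x,ẋ)=(1.612615, 5.621720)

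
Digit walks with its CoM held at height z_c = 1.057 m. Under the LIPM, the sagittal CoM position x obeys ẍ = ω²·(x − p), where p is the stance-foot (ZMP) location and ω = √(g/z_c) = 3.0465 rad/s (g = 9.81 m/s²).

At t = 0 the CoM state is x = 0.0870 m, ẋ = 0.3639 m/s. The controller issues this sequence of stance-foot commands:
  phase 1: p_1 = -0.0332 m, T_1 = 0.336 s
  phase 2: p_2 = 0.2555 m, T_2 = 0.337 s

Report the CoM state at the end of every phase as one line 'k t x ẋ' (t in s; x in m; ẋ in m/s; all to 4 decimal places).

1 0.3360 0.3004 1.0156
2 0.6730 0.7319 1.7661

phase 1: p=-0.0332, T=0.336, ωT=1.023624, cosh=1.571277, sinh=1.211986; start (x,ẋ)=(0.087000, 0.363900) → end (x,ẋ)=(0.300437, 1.015604)
phase 2: p=0.2555, T=0.337, ωT=1.026671, cosh=1.574976, sinh=1.216779; start (x,ẋ)=(0.300437, 1.015604) → end (x,ẋ)=(0.731910, 1.766132)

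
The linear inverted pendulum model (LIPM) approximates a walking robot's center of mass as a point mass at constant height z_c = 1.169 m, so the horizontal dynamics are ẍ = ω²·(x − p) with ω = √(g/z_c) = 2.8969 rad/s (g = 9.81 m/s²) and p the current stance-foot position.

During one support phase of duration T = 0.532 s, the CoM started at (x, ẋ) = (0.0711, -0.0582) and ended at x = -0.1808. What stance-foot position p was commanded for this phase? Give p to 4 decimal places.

ωT = 2.8969·0.532 = 1.541151; cosh(ωT) = 2.442048, sinh(ωT) = 2.227913
x(T) = p + (x₀−p)·cosh(ωT) + (ẋ₀/ω)·sinh(ωT) ⇒ p·(1 − cosh) = x(T) − x₀·cosh − (ẋ₀/ω)·sinh
numerator   = -0.1808 − (0.0711)·2.442048 − (-0.0582/2.8969)·2.227913 = -0.309670
denominator = 1 − 2.442048 = -1.442048
p = -0.309670 / -1.442048 = 0.2147

p = 0.2147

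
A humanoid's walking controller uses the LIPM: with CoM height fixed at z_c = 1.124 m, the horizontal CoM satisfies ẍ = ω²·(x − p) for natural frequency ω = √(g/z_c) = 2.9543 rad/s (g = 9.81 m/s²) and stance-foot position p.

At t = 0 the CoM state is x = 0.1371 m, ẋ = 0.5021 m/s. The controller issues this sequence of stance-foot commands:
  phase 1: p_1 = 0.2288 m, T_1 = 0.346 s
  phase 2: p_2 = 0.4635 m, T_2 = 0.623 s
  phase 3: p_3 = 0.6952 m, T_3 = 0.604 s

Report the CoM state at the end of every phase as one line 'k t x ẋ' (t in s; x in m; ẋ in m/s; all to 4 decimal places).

phase 1: p=0.2288, T=0.346, ωT=1.022188, cosh=1.569538, sinh=1.209731; start (x,ẋ)=(0.137100, 0.502100) → end (x,ẋ)=(0.290474, 0.460338)
phase 2: p=0.4635, T=0.623, ωT=1.840529, cosh=3.229301, sinh=3.070568; start (x,ẋ)=(0.290474, 0.460338) → end (x,ẋ)=(0.383201, -0.083016)
phase 3: p=0.6952, T=0.604, ωT=1.784397, cosh=3.061943, sinh=2.894045; start (x,ẋ)=(0.383201, -0.083016) → end (x,ẋ)=(-0.341445, -2.921741)

1 0.3460 0.2905 0.4603
2 0.9690 0.3832 -0.0830
3 1.5730 -0.3414 -2.9217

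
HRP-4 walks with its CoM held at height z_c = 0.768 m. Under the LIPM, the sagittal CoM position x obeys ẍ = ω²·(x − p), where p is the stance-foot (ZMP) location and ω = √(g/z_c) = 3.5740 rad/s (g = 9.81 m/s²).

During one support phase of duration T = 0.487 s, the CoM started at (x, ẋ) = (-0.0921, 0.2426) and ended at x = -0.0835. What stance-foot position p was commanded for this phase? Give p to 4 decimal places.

ωT = 3.5740·0.487 = 1.740538; cosh(ωT) = 2.937918, sinh(ωT) = 2.762492
x(T) = p + (x₀−p)·cosh(ωT) + (ẋ₀/ω)·sinh(ωT) ⇒ p·(1 − cosh) = x(T) − x₀·cosh − (ẋ₀/ω)·sinh
numerator   = -0.0835 − (-0.0921)·2.937918 − (0.2426/3.5740)·2.762492 = -0.000433
denominator = 1 − 2.937918 = -1.937918
p = -0.000433 / -1.937918 = 0.0002

p = 0.0002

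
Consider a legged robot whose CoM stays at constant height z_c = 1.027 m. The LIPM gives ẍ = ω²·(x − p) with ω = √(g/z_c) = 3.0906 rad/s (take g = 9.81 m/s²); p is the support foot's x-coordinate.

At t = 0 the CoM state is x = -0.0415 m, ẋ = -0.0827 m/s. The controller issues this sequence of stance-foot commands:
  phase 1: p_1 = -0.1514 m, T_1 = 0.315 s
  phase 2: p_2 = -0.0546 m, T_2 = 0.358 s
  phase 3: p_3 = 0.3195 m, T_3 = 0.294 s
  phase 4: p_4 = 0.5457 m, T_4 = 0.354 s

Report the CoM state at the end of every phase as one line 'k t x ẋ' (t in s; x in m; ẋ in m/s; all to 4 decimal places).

phase 1: p=-0.1514, T=0.315, ωT=0.973539, cosh=1.512520, sinh=1.134776; start (x,ẋ)=(-0.041500, -0.082700) → end (x,ẋ)=(-0.015539, 0.260349)
phase 2: p=-0.0546, T=0.358, ωT=1.106435, cosh=1.677148, sinh=1.346412; start (x,ẋ)=(-0.015539, 0.260349) → end (x,ẋ)=(0.124332, 0.599186)
phase 3: p=0.3195, T=0.294, ωT=0.908636, cosh=1.442005, sinh=1.038932; start (x,ẋ)=(0.124332, 0.599186) → end (x,ẋ)=(0.239487, 0.237358)
phase 4: p=0.5457, T=0.354, ωT=1.094072, cosh=1.660631, sinh=1.325781; start (x,ẋ)=(0.239487, 0.237358) → end (x,ẋ)=(0.139014, -0.860529)

1 0.3150 -0.0155 0.2603
2 0.6730 0.1243 0.5992
3 0.9670 0.2395 0.2374
4 1.3210 0.1390 -0.8605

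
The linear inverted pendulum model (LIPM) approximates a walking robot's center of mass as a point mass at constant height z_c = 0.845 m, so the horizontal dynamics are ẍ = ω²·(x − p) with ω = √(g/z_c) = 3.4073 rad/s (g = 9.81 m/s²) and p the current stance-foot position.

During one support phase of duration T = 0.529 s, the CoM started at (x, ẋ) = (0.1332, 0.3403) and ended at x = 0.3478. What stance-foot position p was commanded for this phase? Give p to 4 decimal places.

ωT = 3.4073·0.529 = 1.802462; cosh(ωT) = 3.114725, sinh(ωT) = 2.949833
x(T) = p + (x₀−p)·cosh(ωT) + (ẋ₀/ω)·sinh(ωT) ⇒ p·(1 − cosh) = x(T) − x₀·cosh − (ẋ₀/ω)·sinh
numerator   = 0.3478 − (0.1332)·3.114725 − (0.3403/3.4073)·2.949833 = -0.361692
denominator = 1 − 3.114725 = -2.114725
p = -0.361692 / -2.114725 = 0.1710

p = 0.1710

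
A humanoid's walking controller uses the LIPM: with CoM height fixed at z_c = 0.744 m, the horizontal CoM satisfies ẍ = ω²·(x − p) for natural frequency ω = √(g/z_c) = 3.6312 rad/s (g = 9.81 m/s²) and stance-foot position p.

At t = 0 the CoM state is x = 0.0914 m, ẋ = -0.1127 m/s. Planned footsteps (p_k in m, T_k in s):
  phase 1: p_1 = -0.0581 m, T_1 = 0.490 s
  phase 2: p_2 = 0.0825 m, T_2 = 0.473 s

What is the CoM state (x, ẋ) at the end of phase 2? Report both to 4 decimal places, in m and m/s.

phase 1: p=-0.0581, T=0.490, ωT=1.779288, cosh=3.047197, sinh=2.878439; start (x,ẋ)=(0.091400, -0.112700) → end (x,ẋ)=(0.308119, 1.219183)
phase 2: p=0.0825, T=0.473, ωT=1.717558, cosh=2.875205, sinh=2.695701; start (x,ẋ)=(0.308119, 1.219183) → end (x,ẋ)=(1.636288, 5.713902)

x = 1.6363, ẋ = 5.7139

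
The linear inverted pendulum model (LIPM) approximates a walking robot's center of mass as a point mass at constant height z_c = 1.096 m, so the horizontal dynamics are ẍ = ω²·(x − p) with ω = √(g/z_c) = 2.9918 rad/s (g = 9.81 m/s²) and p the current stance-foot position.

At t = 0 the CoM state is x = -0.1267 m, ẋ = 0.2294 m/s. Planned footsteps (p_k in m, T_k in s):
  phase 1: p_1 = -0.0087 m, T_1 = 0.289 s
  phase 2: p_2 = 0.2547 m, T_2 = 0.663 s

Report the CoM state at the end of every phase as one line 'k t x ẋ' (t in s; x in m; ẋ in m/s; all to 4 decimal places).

phase 1: p=-0.0087, T=0.289, ωT=0.864630, cosh=1.397668, sinh=0.976460; start (x,ẋ)=(-0.126700, 0.229400) → end (x,ẋ)=(-0.098753, -0.024097)
phase 2: p=0.2547, T=0.663, ωT=1.983563, cosh=3.703088, sinh=3.565510; start (x,ẋ)=(-0.098753, -0.024097) → end (x,ẋ)=(-1.082887, -3.859625)

1 0.2890 -0.0988 -0.0241
2 0.9520 -1.0829 -3.8596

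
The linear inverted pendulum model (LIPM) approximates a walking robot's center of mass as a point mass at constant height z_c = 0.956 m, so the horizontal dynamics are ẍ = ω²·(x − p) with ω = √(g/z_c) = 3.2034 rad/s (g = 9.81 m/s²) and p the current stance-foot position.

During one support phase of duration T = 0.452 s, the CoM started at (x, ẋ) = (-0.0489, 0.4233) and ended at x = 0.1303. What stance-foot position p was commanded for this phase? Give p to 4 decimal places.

ωT = 3.2034·0.452 = 1.447937; cosh(ωT) = 2.244691, sinh(ωT) = 2.009637
x(T) = p + (x₀−p)·cosh(ωT) + (ẋ₀/ω)·sinh(ωT) ⇒ p·(1 − cosh) = x(T) − x₀·cosh − (ẋ₀/ω)·sinh
numerator   = 0.1303 − (-0.0489)·2.244691 − (0.4233/3.2034)·2.009637 = -0.025490
denominator = 1 − 2.244691 = -1.244691
p = -0.025490 / -1.244691 = 0.0205

p = 0.0205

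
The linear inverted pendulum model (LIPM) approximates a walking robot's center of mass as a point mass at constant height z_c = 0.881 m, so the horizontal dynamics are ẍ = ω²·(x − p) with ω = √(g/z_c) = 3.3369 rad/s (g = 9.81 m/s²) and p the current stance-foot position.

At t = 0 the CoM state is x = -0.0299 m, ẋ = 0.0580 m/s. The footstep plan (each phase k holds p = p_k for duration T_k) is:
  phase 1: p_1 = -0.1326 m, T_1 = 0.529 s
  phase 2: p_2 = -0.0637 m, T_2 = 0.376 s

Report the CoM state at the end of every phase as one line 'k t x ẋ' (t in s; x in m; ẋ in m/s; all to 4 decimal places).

phase 1: p=-0.1326, T=0.529, ωT=1.765220, cosh=3.007004, sinh=2.835855; start (x,ẋ)=(-0.029900, 0.058000) → end (x,ẋ)=(0.225510, 1.146253)
phase 2: p=-0.0637, T=0.376, ωT=1.254674, cosh=1.895933, sinh=1.610764; start (x,ẋ)=(0.225510, 1.146253) → end (x,ẋ)=(1.037934, 3.727711)

1 0.5290 0.2255 1.1463
2 0.9050 1.0379 3.7277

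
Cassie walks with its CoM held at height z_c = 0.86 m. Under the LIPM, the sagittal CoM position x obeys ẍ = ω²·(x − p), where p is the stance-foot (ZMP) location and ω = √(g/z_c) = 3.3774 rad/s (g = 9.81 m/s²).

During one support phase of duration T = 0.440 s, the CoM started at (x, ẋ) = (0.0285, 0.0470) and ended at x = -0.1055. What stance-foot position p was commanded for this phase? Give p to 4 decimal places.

ωT = 3.3774·0.440 = 1.486056; cosh(ωT) = 2.322947, sinh(ωT) = 2.096683
x(T) = p + (x₀−p)·cosh(ωT) + (ẋ₀/ω)·sinh(ωT) ⇒ p·(1 − cosh) = x(T) − x₀·cosh − (ẋ₀/ω)·sinh
numerator   = -0.1055 − (0.0285)·2.322947 − (0.0470/3.3774)·2.096683 = -0.200881
denominator = 1 − 2.322947 = -1.322947
p = -0.200881 / -1.322947 = 0.1518

p = 0.1518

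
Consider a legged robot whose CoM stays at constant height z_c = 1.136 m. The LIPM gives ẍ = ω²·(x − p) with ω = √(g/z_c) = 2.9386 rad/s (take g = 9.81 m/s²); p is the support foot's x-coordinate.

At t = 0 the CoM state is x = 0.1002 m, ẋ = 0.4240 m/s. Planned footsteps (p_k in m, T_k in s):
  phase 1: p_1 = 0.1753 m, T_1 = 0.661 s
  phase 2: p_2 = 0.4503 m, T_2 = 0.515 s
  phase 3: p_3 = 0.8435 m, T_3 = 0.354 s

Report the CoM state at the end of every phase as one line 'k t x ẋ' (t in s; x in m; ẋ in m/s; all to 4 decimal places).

1 0.6610 0.4009 0.7553
2 1.1760 0.8881 1.4847
3 1.5300 1.5401 2.5253

phase 1: p=0.1753, T=0.661, ωT=1.942415, cosh=3.559466, sinh=3.416108; start (x,ẋ)=(0.100200, 0.424000) → end (x,ẋ)=(0.400882, 0.755316)
phase 2: p=0.4503, T=0.515, ωT=1.513379, cosh=2.381109, sinh=2.160944; start (x,ẋ)=(0.400882, 0.755316) → end (x,ẋ)=(0.888064, 1.484679)
phase 3: p=0.8435, T=0.354, ωT=1.040264, cosh=1.591663, sinh=1.238302; start (x,ẋ)=(0.888064, 1.484679) → end (x,ẋ)=(1.540062, 2.525271)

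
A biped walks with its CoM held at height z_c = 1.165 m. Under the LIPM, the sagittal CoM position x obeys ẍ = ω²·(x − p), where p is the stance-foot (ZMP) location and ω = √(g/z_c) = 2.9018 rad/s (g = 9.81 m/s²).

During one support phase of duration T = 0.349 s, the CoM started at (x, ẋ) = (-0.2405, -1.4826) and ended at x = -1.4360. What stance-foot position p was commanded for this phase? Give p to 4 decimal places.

p = 0.8075

ωT = 2.9018·0.349 = 1.012728; cosh(ωT) = 1.558164, sinh(ωT) = 1.194938
x(T) = p + (x₀−p)·cosh(ωT) + (ẋ₀/ω)·sinh(ωT) ⇒ p·(1 − cosh) = x(T) − x₀·cosh − (ẋ₀/ω)·sinh
numerator   = -1.4360 − (-0.2405)·1.558164 − (-1.4826/2.9018)·1.194938 = -0.450739
denominator = 1 − 1.558164 = -0.558164
p = -0.450739 / -0.558164 = 0.8075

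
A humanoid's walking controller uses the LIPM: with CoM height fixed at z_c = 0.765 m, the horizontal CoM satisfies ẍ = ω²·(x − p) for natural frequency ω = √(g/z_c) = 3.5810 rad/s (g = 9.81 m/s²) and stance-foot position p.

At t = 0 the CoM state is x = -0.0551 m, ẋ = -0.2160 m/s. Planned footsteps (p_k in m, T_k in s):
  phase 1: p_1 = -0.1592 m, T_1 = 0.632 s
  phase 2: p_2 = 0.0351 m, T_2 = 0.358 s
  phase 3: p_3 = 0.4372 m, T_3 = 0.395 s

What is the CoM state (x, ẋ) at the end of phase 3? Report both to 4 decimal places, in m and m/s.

phase 1: p=-0.1592, T=0.632, ωT=2.263192, cosh=4.858873, sinh=4.754855; start (x,ẋ)=(-0.055100, -0.216000) → end (x,ẋ)=(0.059804, 0.723008)
phase 2: p=0.0351, T=0.358, ωT=1.281998, cosh=1.940658, sinh=1.663175; start (x,ẋ)=(0.059804, 0.723008) → end (x,ẋ)=(0.418838, 1.550242)
phase 3: p=0.4372, T=0.395, ωT=1.414495, cosh=2.178728, sinh=1.935680; start (x,ẋ)=(0.418838, 1.550242) → end (x,ẋ)=(1.235166, 3.250281)

x = 1.2352, ẋ = 3.2503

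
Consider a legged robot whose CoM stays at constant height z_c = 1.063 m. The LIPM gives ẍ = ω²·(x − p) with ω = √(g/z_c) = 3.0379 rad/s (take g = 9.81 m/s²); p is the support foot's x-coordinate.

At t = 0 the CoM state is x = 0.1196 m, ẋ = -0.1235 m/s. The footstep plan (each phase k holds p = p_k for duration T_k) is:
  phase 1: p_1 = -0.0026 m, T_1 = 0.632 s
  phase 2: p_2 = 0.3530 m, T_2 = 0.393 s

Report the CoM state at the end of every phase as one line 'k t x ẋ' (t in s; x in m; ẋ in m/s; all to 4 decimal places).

phase 1: p=-0.0026, T=0.632, ωT=1.919953, cosh=3.483625, sinh=3.337011; start (x,ẋ)=(0.119600, -0.123500) → end (x,ẋ)=(0.287439, 0.808576)
phase 2: p=0.3530, T=0.393, ωT=1.193895, cosh=1.801474, sinh=1.498435; start (x,ẋ)=(0.287439, 0.808576) → end (x,ẋ)=(0.633721, 1.158189)

1 0.6320 0.2874 0.8086
2 1.0250 0.6337 1.1582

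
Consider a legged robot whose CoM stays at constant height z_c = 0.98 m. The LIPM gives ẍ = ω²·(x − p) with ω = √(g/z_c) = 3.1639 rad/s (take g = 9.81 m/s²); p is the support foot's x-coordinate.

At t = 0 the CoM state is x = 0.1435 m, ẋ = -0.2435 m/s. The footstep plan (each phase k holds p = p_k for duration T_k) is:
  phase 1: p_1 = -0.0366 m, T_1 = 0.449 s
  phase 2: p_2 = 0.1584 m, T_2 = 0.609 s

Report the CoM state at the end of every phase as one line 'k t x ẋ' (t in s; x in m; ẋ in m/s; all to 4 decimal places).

1 0.4490 0.2079 0.5772
2 1.0580 0.9452 2.5505

phase 1: p=-0.0366, T=0.449, ωT=1.420591, cosh=2.190569, sinh=1.948998; start (x,ẋ)=(0.143500, -0.243500) → end (x,ẋ)=(0.207923, 0.577171)
phase 2: p=0.1584, T=0.609, ωT=1.926815, cosh=3.506607, sinh=3.360996; start (x,ẋ)=(0.207923, 0.577171) → end (x,ẋ)=(0.945183, 2.550530)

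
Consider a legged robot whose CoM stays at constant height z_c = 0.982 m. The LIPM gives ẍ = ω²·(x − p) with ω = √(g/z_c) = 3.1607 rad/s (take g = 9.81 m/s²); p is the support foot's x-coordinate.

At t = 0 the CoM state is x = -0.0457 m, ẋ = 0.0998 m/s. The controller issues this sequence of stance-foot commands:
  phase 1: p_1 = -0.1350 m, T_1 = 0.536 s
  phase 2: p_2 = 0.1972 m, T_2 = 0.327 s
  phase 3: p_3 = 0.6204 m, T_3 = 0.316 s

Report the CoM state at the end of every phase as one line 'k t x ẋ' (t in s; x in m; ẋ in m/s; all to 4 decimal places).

phase 1: p=-0.1350, T=0.536, ωT=1.694135, cosh=2.812848, sinh=2.629090; start (x,ẋ)=(-0.045700, 0.099800) → end (x,ẋ)=(0.199202, 1.022784)
phase 2: p=0.1972, T=0.327, ωT=1.033549, cosh=1.583383, sinh=1.227641; start (x,ẋ)=(0.199202, 1.022784) → end (x,ẋ)=(0.597627, 1.627226)
phase 3: p=0.6204, T=0.316, ωT=0.998781, cosh=1.541649, sinh=1.173321; start (x,ẋ)=(0.597627, 1.627226) → end (x,ẋ)=(1.189354, 2.424157)

1 0.5360 0.1992 1.0228
2 0.8630 0.5976 1.6272
3 1.1790 1.1894 2.4242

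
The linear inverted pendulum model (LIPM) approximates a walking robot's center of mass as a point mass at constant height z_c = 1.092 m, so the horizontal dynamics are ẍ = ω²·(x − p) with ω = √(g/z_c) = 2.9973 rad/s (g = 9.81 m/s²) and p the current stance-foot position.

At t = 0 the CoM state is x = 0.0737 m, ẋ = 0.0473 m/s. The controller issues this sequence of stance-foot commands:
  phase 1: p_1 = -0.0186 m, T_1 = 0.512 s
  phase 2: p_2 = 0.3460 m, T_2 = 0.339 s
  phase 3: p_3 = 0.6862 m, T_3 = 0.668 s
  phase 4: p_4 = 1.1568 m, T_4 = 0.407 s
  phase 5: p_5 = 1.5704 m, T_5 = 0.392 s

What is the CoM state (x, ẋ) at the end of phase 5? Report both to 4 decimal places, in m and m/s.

phase 1: p=-0.0186, T=0.512, ωT=1.534618, cosh=2.427545, sinh=2.212006; start (x,ẋ)=(0.073700, 0.047300) → end (x,ẋ)=(0.240370, 0.726776)
phase 2: p=0.3460, T=0.339, ωT=1.016085, cosh=1.562184, sinh=1.200174; start (x,ẋ)=(0.240370, 0.726776) → end (x,ẋ)=(0.472001, 0.755376)
phase 3: p=0.6862, T=0.668, ωT=2.002196, cosh=3.770171, sinh=3.635132; start (x,ẋ)=(0.472001, 0.755376) → end (x,ẋ)=(0.794754, 0.514071)
phase 4: p=1.1568, T=0.407, ωT=1.219901, cosh=1.841056, sinh=1.545797; start (x,ẋ)=(0.794754, 0.514071) → end (x,ẋ)=(0.755375, -0.731002)
phase 5: p=1.5704, T=0.392, ωT=1.174942, cosh=1.773395, sinh=1.464558; start (x,ẋ)=(0.755375, -0.731002) → end (x,ẋ)=(-0.232148, -4.874087)

x = -0.2321, ẋ = -4.8741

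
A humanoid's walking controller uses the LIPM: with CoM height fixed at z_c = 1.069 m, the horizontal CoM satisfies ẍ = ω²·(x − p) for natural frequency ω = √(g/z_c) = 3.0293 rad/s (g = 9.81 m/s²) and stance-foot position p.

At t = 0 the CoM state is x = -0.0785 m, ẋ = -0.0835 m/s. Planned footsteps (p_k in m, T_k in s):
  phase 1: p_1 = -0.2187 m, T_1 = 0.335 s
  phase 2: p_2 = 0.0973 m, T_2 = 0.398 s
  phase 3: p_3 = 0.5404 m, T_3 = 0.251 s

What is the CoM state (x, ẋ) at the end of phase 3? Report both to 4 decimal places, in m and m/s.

phase 1: p=-0.2187, T=0.335, ωT=1.014816, cosh=1.560662, sinh=1.198193; start (x,ẋ)=(-0.078500, -0.083500) → end (x,ẋ)=(-0.032922, 0.378567)
phase 2: p=0.0973, T=0.398, ωT=1.205661, cosh=1.819230, sinh=1.519736; start (x,ẋ)=(-0.032922, 0.378567) → end (x,ẋ)=(0.050314, 0.089190)
phase 3: p=0.5404, T=0.251, ωT=0.760354, cosh=1.303267, sinh=0.835767; start (x,ẋ)=(0.050314, 0.089190) → end (x,ẋ)=(-0.073705, -1.124554)

x = -0.0737, ẋ = -1.1246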